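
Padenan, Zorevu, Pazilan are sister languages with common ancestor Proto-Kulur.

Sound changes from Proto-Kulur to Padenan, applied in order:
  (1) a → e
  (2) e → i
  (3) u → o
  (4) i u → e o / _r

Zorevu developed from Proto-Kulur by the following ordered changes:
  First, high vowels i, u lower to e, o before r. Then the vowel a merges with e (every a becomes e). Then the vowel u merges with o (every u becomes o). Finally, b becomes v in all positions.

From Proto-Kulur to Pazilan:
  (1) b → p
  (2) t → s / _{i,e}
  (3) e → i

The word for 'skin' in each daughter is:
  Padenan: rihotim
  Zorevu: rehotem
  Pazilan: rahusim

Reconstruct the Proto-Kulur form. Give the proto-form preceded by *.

*rahutem

Position 5: Padenan has t, Zorevu has t, Pazilan has s. Padenan preserves t here (none of its changes turn any other segment into t), so the proto-segment is *t.
Position 4: Padenan has o, Zorevu has o, Pazilan has u. Pazilan preserves u here (none of its changes turn any other segment into u), so the proto-segment is *u.
Continuing position by position gives *rahutem; check it forward:
Padenan: *rahutem > rehutem > rihutim > rihotim  (by vowel merger, vowel merger, vowel merger)
Zorevu: *rahutem
  rahutem (rule 1 does not apply)
  rahutem → rehutem   [vowel merger]
  rehutem → rehotem   [vowel merger]
  rehotem (rule 4 does not apply)
  giving Zorevu rehotem.
Pazilan: *rahutem
  rahutem (rule 1 does not apply)
  rahutem → rahusem   [palatalisation]
  rahusem → rahusim   [vowel merger]
  giving Pazilan rahusim.
No other proto-form is consistent with every reflex, so the reconstruction is *rahutem.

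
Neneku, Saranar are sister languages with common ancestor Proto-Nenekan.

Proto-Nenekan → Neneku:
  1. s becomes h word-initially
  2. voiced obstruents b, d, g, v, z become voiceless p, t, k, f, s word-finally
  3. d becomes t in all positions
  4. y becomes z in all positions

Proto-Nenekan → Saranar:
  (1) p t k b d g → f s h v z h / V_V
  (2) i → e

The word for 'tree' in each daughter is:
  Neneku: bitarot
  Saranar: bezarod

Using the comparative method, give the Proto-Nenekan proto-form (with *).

Position 2: Neneku has i, Saranar has e. Neneku preserves i here (none of its changes turn any other segment into i), so the proto-segment is *i.
Position 3: Neneku has t, Saranar has z. Taking the neighbouring segments as reconstructed: Neneku t could go back to *t or *d; Saranar z could go back to *d or *z — the one source consistent with every daughter is *d.
Position 7: Neneku has t, Saranar has d. Saranar preserves d here (none of its changes turn any other segment into d), so the proto-segment is *d.
Continuing position by position gives *bidarod; check it forward:
Neneku: *bidarod > bidarot > bitarot  (by final devoicing, unconditioned shift)
Saranar: *bidarod
  bidarod → bizarod   [intervocalic lenition]
  bizarod → bezarod   [vowel merger]
  giving Saranar bezarod.
*bidarod is the unique common source.

*bidarod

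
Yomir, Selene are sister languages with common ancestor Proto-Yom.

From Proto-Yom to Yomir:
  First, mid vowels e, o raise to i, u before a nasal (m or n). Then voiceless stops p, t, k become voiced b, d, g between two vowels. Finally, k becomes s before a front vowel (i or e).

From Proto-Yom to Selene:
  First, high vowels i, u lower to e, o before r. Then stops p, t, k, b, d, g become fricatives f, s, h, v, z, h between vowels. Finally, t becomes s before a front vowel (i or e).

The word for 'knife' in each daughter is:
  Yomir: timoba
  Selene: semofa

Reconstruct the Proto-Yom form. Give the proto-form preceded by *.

Position 1: Yomir has t, Selene has s. Yomir preserves t here (none of its changes turn any other segment into t), so the proto-segment is *t.
Position 2: Yomir has i, Selene has e. Taking the neighbouring segments as reconstructed: Yomir i could go back to *e or *i; Selene e can only go back to *e — the one source consistent with every daughter is *e.
Position 5: Yomir has b, Selene has f. Taking the neighbouring segments as reconstructed: Yomir b could go back to *p or *b; Selene f could go back to *p or *f — the one source consistent with every daughter is *p.
Continuing position by position gives *temopa; check it forward:
Yomir: *temopa
  temopa → timopa   [pre-nasal raising]
  timopa → timoba   [intervocalic voicing]
  timoba (rule 3 does not apply)
  giving Yomir timoba.
Selene: *temopa > temofa > semofa  (by intervocalic lenition, palatalisation)
No other proto-form is consistent with every reflex, so the reconstruction is *temopa.

*temopa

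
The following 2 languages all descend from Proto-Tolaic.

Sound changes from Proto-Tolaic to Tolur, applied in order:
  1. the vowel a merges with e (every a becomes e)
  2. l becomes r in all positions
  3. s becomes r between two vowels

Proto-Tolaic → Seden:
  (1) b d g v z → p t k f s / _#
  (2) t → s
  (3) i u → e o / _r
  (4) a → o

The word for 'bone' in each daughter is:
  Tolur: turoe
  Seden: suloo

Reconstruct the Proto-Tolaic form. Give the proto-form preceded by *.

Position 1: Tolur has t, Seden has s. Tolur preserves t here (none of its changes turn any other segment into t), so the proto-segment is *t.
Position 3: Tolur has r, Seden has l. Seden preserves l here (none of its changes turn any other segment into l), so the proto-segment is *l.
Position 5: Tolur has e, Seden has o. Taking the neighbouring segments as reconstructed: Tolur e could go back to *a or *e; Seden o could go back to *a or *o — the one source consistent with every daughter is *a.
Verify the candidate proto-form against each daughter:
Tolur: *tuloa
  tuloa → tuloe   [vowel merger]
  tuloe → turoe   [unconditioned shift]
  turoe (rule 3 does not apply)
  giving Tolur turoe.
Seden: *tuloa > suloa > suloo  (by unconditioned shift, vowel merger)
Only *tuloa yields all of Tolur turoe, Seden suloo.

*tuloa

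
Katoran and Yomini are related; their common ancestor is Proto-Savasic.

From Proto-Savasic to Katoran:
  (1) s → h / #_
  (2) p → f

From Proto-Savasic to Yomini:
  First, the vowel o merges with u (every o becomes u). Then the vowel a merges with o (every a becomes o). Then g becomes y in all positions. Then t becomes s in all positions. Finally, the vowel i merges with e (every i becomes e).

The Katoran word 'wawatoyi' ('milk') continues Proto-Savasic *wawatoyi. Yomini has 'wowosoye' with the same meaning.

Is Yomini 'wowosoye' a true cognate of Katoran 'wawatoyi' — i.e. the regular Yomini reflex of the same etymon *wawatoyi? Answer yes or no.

no

Derive the expected Yomini reflex of *wawatoyi:
Yomini: *wawatoyi
  wawatoyi → wawatuyi   [vowel merger]
  wawatuyi → wowotuyi   [vowel merger]
  wowotuyi (rule 3 does not apply)
  wowotuyi → wowosuyi   [unconditioned shift]
  wowosuyi → wowosuye   [vowel merger]
  giving Yomini wowosuye.
The regular Yomini reflex would be 'wowosuye', but the attested form is 'wowosoye'. The correspondence is irregular, so they are not cognates (the Yomini form has a different source).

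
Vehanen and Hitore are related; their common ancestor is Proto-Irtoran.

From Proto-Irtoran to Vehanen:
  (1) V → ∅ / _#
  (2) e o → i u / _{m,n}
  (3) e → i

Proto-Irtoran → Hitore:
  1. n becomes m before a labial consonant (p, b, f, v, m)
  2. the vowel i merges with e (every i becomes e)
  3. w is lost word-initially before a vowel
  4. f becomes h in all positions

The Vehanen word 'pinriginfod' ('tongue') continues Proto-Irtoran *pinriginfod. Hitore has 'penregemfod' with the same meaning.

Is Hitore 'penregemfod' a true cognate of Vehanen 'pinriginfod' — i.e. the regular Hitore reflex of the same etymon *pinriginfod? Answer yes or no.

Derive the expected Hitore reflex of *pinriginfod:
Hitore: *pinriginfod
  pinriginfod → pinrigimfod   [nasal place assimilation]
  pinrigimfod → penregemfod   [vowel merger]
  penregemfod (rule 3 does not apply)
  penregemfod → penregemhod   [unconditioned shift]
  giving Hitore penregemhod.
The regular Hitore reflex would be 'penregemhod', but the attested form is 'penregemfod'. The correspondence is irregular, so they are not cognates (the Hitore form has a different source).

no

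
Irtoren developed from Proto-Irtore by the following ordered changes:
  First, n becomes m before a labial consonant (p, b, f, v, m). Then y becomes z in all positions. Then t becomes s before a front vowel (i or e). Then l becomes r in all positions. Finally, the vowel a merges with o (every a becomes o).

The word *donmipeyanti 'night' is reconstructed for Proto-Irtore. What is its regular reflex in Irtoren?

Irtoren: start from *donmipeyanti.
  rule 1 (nasal place assimilation): donmipeyanti → dommipeyanti
  rule 2 (unconditioned shift): dommipeyanti → dommipezanti
  rule 3 (palatalisation): dommipezanti → dommipezansi
  rule 4: no change — dommipezansi
  rule 5 (vowel merger): dommipezansi → dommipezonsi
  ⇒ Irtoren dommipezonsi

dommipezonsi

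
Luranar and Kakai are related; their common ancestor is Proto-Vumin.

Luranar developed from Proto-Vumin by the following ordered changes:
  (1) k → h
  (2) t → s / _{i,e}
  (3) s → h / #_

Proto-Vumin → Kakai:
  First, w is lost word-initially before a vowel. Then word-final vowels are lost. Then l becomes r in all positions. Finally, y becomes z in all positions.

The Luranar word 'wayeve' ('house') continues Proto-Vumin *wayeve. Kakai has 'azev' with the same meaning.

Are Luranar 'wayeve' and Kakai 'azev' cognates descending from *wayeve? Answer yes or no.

Derive the expected Kakai reflex of *wayeve:
Kakai: *wayeve > ayeve > ayev > azev  (by glide loss, apocope, unconditioned shift)
Kakai 'azev' matches the regular reflex exactly, so the pair is cognate.

yes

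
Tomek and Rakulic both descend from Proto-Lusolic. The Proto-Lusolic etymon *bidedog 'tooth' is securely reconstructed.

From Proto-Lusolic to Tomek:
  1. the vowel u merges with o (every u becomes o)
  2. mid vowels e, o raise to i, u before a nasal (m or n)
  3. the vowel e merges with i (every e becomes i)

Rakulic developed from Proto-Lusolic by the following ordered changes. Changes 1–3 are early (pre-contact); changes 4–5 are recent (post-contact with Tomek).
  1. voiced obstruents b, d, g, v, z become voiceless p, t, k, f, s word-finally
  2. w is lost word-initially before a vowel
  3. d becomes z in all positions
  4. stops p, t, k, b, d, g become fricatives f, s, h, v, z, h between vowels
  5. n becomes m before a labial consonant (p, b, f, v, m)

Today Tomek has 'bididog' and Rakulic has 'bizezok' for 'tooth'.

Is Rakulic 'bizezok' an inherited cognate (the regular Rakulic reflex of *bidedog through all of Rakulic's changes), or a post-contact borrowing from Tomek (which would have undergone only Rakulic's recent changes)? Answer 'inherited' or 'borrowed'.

inherited

If inherited, *bidedog would pass through all of Rakulic's changes:
Rakulic: start from *bidedog.
  rule 1 (final devoicing): bidedog → bidedok
  rule 2: no change — bidedok
  rule 3 (unconditioned shift): bidedok → bizezok
  rule 4: no change — bizezok
  rule 5: no change — bizezok
  ⇒ Rakulic bizezok
If borrowed from Tomek 'bididog' after the early changes, it would undergo only the recent ones:
  rule 4 (intervocalic lenition): bididog → bizizog
  rule 5 (nasal place assimilation): no change (bizizog)
  ⇒ as a loan: bizizog
Rakulic 'bizezok' matches the inherited outcome exactly, so it is an inherited cognate, not a loan.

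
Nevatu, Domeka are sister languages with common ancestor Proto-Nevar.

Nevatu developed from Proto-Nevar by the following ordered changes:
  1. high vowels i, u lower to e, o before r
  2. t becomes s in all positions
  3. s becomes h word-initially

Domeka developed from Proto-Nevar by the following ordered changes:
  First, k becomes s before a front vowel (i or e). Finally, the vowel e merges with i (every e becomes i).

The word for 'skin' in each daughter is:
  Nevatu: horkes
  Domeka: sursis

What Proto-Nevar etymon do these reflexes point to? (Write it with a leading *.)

Position 4: Nevatu has k, Domeka has s. Nevatu preserves k here (none of its changes turn any other segment into k), so the proto-segment is *k.
Position 2: Nevatu has o, Domeka has u. Domeka preserves u here (none of its changes turn any other segment into u), so the proto-segment is *u.
This points to *surkes. Verify forward in each daughter:
Nevatu: *surkes
  surkes → sorkes   [pre-rhotic lowering]
  sorkes (rule 2 does not apply)
  sorkes → horkes   [debuccalisation]
  giving Nevatu horkes.
Domeka: *surkes
  surkes → surses   [palatalisation]
  surses → sursis   [vowel merger]
  giving Domeka sursis.
No other proto-form is consistent with every reflex, so the reconstruction is *surkes.

*surkes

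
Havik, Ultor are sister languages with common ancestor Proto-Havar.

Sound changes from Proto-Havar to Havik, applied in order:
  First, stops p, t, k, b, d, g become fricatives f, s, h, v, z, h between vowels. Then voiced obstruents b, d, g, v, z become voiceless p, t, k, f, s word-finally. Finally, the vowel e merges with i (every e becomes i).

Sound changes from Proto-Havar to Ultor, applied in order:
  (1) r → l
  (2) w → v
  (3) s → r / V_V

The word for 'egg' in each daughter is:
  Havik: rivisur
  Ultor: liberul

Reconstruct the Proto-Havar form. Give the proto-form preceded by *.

Position 1: Havik has r, Ultor has l. Havik preserves r here (none of its changes turn any other segment into r), so the proto-segment is *r.
Position 7: Havik has r, Ultor has l. Havik preserves r here (none of its changes turn any other segment into r), so the proto-segment is *r.
Position 4: Havik has i, Ultor has e. Ultor preserves e here (none of its changes turn any other segment into e), so the proto-segment is *e.
Continuing position by position gives *ribesur; check it forward:
Havik: start from *ribesur.
  rule 1 (intervocalic lenition): ribesur → rivesur
  rule 2: no change — rivesur
  rule 3 (vowel merger): rivesur → rivisur
  ⇒ Havik rivisur
Ultor: *ribesur > libesul > liberul  (by unconditioned shift, rhotacism)
*ribesur is the unique common source.

*ribesur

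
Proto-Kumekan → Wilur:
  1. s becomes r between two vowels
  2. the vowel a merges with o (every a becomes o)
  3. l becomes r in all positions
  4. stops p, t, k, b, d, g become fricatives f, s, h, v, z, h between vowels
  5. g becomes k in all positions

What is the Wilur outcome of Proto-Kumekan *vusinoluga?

vurinoruho

Wilur: *vusinoluga > vurinoluga > vurinolugo > vurinorugo > vurinoruho  (by rhotacism, vowel merger, unconditioned shift, intervocalic lenition)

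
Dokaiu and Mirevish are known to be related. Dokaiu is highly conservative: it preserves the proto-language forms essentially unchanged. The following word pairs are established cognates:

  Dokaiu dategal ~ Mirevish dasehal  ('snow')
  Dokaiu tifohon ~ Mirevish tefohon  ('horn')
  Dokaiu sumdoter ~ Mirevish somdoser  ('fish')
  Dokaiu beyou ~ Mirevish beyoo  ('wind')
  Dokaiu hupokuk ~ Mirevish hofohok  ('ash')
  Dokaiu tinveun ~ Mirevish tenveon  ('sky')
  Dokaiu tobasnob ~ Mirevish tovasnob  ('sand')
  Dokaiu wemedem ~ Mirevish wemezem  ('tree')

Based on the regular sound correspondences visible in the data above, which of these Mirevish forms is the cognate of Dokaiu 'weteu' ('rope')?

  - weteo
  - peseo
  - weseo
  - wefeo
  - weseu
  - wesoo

weseo

dategal ~ dasehal, sumdoter ~ somdoser — Dokaiu t corresponds to Mirevish s between vowels (before a front vowel).
beyou ~ beyoo — Dokaiu u corresponds to Mirevish o word-finally.
Applying these to Dokaiu 'weteu':
  weteu → weseu   (t→s between vowels (before a front vowel))
  weseu → weseo   (u→o word-finally)
So the Mirevish cognate is 'weseo'.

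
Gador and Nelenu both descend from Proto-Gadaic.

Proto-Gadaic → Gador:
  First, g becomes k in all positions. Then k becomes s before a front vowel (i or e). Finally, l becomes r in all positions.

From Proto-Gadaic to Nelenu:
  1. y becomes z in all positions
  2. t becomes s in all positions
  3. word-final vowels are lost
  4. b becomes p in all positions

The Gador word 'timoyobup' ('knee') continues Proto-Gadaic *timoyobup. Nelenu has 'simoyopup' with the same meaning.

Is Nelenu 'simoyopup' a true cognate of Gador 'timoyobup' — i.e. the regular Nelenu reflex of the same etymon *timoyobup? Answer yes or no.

no

Derive the expected Nelenu reflex of *timoyobup:
Nelenu: start from *timoyobup.
  rule 1 (unconditioned shift): timoyobup → timozobup
  rule 2 (unconditioned shift): timozobup → simozobup
  rule 3: no change — simozobup
  rule 4 (unconditioned shift): simozobup → simozopup
  ⇒ Nelenu simozopup
The regular Nelenu reflex would be 'simozopup', but the attested form is 'simoyopup'. The correspondence is irregular, so they are not cognates (the Nelenu form has a different source).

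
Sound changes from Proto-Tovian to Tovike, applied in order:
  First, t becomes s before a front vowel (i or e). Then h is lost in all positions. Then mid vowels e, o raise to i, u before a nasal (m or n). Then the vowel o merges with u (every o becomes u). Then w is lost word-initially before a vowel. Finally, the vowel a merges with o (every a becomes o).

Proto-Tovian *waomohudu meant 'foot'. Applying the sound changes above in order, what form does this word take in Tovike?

oumuudu

Tovike: *waomohudu
  waomohudu (rule 1 does not apply)
  waomohudu → waomoudu   [h-loss]
  waomoudu → waumoudu   [pre-nasal raising]
  waumoudu → waumuudu   [vowel merger]
  waumuudu → aumuudu   [glide loss]
  aumuudu → oumuudu   [vowel merger]
  giving Tovike oumuudu.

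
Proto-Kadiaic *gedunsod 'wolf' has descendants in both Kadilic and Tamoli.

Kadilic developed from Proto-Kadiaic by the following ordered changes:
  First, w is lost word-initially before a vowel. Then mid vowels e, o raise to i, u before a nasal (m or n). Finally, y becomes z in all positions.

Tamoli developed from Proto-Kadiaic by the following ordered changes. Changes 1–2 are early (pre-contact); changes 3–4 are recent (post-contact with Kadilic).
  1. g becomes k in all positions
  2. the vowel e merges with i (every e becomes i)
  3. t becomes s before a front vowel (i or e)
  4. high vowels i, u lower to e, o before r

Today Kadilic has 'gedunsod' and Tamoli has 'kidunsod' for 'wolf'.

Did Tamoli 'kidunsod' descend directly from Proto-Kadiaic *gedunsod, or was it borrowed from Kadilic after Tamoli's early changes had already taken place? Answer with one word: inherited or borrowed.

If inherited, *gedunsod would pass through all of Tamoli's changes:
Tamoli: *gedunsod > kedunsod > kidunsod  (by unconditioned shift, vowel merger)
If borrowed from Kadilic 'gedunsod' after the early changes, it would undergo only the recent ones:
  rule 3 (palatalisation): no change (gedunsod)
  rule 4 (pre-rhotic lowering): no change (gedunsod)
  ⇒ as a loan: gedunsod
Tamoli 'kidunsod' matches the inherited outcome exactly, so it is an inherited cognate, not a loan.

inherited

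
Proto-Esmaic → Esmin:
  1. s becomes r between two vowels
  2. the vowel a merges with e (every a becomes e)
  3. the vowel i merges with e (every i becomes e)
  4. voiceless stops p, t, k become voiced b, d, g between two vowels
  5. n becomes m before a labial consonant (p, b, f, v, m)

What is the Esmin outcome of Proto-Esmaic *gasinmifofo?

geremmefofo

Esmin: *gasinmifofo > garinmifofo > gerinmifofo > gerenmefofo > geremmefofo  (by rhotacism, vowel merger, vowel merger, nasal place assimilation)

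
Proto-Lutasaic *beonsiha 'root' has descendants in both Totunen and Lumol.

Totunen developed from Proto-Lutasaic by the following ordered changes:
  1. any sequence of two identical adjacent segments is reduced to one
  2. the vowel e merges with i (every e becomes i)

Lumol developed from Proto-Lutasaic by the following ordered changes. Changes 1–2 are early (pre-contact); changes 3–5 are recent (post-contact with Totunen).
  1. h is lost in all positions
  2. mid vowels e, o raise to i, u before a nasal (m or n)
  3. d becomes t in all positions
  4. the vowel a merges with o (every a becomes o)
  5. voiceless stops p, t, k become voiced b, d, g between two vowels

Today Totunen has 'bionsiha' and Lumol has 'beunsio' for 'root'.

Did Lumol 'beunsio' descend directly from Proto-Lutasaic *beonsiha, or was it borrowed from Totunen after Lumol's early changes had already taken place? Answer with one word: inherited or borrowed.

If inherited, *beonsiha would pass through all of Lumol's changes:
Lumol: start from *beonsiha.
  rule 1 (h-loss): beonsiha → beonsia
  rule 2 (pre-nasal raising): beonsia → beunsia
  rule 3: no change — beunsia
  rule 4 (vowel merger): beunsia → beunsio
  rule 5: no change — beunsio
  ⇒ Lumol beunsio
If borrowed from Totunen 'bionsiha' after the early changes, it would undergo only the recent ones:
  rule 3 (unconditioned shift): no change (bionsiha)
  rule 4 (vowel merger): bionsiha → bionsiho
  rule 5 (intervocalic voicing): no change (bionsiho)
  ⇒ as a loan: bionsiho
Lumol 'beunsio' matches the inherited outcome exactly, so it is an inherited cognate, not a loan.

inherited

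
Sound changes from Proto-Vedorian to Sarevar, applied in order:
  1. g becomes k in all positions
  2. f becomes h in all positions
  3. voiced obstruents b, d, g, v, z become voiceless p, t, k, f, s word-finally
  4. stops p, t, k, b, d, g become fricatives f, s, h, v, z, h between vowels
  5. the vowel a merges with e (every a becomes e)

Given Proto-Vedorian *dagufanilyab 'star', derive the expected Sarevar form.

Sarevar: start from *dagufanilyab.
  rule 1 (unconditioned shift): dagufanilyab → dakufanilyab
  rule 2 (unconditioned shift): dakufanilyab → dakuhanilyab
  rule 3 (final devoicing): dakuhanilyab → dakuhanilyap
  rule 4 (intervocalic lenition): dakuhanilyap → dahuhanilyap
  rule 5 (vowel merger): dahuhanilyap → dehuhenilyep
  ⇒ Sarevar dehuhenilyep

dehuhenilyep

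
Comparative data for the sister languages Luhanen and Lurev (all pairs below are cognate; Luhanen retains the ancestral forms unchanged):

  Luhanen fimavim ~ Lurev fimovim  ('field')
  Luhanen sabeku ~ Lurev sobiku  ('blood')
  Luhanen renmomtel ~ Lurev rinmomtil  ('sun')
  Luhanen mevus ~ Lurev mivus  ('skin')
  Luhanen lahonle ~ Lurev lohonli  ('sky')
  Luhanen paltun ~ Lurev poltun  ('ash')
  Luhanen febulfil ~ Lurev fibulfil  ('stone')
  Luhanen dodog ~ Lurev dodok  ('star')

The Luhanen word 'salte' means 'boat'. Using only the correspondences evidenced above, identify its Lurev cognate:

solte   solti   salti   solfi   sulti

solti

lahonle ~ lohonli, paltun ~ poltun — Luhanen a corresponds to Lurev o after a consonant, before a consonant other than r, m, n, p, b, f, v.
lahonle ~ lohonli — Luhanen e corresponds to Lurev i word-finally.
Applying these to Luhanen 'salte':
  salte → solte   (a→o after a consonant, before a consonant other than r, m, n, p, b, f, v)
  solte → solti   (e→i word-finally)
So the Lurev cognate is 'solti'.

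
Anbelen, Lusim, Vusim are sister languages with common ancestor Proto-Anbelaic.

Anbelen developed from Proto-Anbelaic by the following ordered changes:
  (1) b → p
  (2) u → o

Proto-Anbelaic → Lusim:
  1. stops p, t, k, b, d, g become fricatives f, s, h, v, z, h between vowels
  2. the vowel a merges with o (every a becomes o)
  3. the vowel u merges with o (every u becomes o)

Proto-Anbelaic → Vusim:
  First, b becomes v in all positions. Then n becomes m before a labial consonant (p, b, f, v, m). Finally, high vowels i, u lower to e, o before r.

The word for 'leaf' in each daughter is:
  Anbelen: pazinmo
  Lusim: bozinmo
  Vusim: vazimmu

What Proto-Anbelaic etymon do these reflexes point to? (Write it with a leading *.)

Position 7: Anbelen has o, Lusim has o, Vusim has u. Vusim preserves u here (none of its changes turn any other segment into u), so the proto-segment is *u.
Position 2: Anbelen has a, Lusim has o, Vusim has a. Anbelen preserves a here (none of its changes turn any other segment into a), so the proto-segment is *a.
Position 1: Anbelen has p, Lusim has b, Vusim has v. Lusim preserves b here (none of its changes turn any other segment into b), so the proto-segment is *b.
Verify the candidate proto-form against each daughter:
Anbelen: start from *bazinmu.
  rule 1 (unconditioned shift): bazinmu → pazinmu
  rule 2 (vowel merger): pazinmu → pazinmo
  ⇒ Anbelen pazinmo
Lusim: *bazinmu > bozinmu > bozinmo  (by vowel merger, vowel merger)
Vusim: *bazinmu
  bazinmu → vazinmu   [unconditioned shift]
  vazinmu → vazimmu   [nasal place assimilation]
  vazimmu (rule 3 does not apply)
  giving Vusim vazimmu.
Only *bazinmu yields all of Anbelen pazinmo, Lusim bozinmo, Vusim vazimmu.

*bazinmu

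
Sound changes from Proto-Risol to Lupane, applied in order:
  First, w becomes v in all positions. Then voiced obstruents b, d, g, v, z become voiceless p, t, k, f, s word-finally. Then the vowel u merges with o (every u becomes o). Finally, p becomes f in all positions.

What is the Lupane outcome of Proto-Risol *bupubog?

Lupane: *bupubog
  bupubog (rule 1 does not apply)
  bupubog → bupubok   [final devoicing]
  bupubok → bopobok   [vowel merger]
  bopobok → bofobok   [unconditioned shift]
  giving Lupane bofobok.

bofobok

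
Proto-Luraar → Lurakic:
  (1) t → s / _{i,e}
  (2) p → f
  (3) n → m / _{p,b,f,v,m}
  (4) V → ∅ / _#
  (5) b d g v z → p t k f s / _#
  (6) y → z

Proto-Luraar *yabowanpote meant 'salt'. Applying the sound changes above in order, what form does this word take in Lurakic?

zabowamfos

Lurakic: start from *yabowanpote.
  rule 1 (palatalisation): yabowanpote → yabowanpose
  rule 2 (unconditioned shift): yabowanpose → yabowanfose
  rule 3 (nasal place assimilation): yabowanfose → yabowamfose
  rule 4 (apocope): yabowamfose → yabowamfos
  rule 5: no change — yabowamfos
  rule 6 (unconditioned shift): yabowamfos → zabowamfos
  ⇒ Lurakic zabowamfos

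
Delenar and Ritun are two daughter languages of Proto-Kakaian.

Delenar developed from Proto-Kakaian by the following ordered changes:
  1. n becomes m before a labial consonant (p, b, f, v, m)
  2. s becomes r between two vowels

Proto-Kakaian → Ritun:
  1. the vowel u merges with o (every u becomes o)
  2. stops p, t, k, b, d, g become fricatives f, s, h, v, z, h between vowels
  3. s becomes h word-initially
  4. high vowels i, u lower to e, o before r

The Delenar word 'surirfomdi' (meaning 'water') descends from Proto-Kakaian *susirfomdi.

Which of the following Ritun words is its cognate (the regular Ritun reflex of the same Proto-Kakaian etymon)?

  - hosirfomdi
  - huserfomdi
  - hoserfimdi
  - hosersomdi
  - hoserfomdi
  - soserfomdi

hoserfomdi

Ritun: start from *susirfomdi.
  rule 1 (vowel merger): susirfomdi → sosirfomdi
  rule 2: no change — sosirfomdi
  rule 3 (debuccalisation): sosirfomdi → hosirfomdi
  rule 4 (pre-rhotic lowering): hosirfomdi → hoserfomdi
  ⇒ Ritun hoserfomdi
Only 'hoserfomdi' matches the regular Ritun development of *susirfomdi.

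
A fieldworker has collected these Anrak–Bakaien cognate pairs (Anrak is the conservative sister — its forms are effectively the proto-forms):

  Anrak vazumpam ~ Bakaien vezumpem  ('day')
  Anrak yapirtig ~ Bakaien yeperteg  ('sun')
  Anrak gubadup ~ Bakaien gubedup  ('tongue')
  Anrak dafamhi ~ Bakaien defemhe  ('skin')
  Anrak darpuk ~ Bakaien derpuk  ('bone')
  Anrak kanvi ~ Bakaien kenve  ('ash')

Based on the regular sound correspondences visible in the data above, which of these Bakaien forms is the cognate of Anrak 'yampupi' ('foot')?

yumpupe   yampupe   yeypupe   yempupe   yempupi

vazumpam ~ vezumpem, dafamhi ~ defemhe — Anrak a corresponds to Bakaien e after a consonant, before a nasal.
dafamhi ~ defemhe, kanvi ~ kenve — Anrak i corresponds to Bakaien e word-finally.
Applying these to Anrak 'yampupi':
  yampupi → yempupi   (a→e after a consonant, before a nasal)
  yempupi → yempupe   (i→e word-finally)
So the Bakaien cognate is 'yempupe'.

yempupe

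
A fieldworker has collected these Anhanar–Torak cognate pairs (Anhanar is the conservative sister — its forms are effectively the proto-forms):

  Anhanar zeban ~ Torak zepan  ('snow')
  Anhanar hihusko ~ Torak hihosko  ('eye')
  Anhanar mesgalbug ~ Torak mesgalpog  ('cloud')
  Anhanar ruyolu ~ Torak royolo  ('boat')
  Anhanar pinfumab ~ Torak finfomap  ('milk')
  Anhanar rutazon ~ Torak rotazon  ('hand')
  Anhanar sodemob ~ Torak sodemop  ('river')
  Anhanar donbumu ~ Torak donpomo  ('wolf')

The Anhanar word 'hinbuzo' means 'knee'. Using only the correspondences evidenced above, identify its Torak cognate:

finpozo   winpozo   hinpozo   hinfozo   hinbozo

hinpozo

mesgalbug ~ mesgalpog, donbumu ~ donpomo — Anhanar b corresponds to Torak p after a consonant, before a back vowel.
hihusko ~ hihosko, mesgalbug ~ mesgalpog — Anhanar u corresponds to Torak o after a consonant, before a consonant other than r, m, n, p, b, f, v.
Applying these to Anhanar 'hinbuzo':
  hinbuzo → hinpuzo   (b→p after a consonant, before a back vowel)
  hinpuzo → hinpozo   (u→o after a consonant, before a consonant other than r, m, n, p, b, f, v)
So the Torak cognate is 'hinpozo'.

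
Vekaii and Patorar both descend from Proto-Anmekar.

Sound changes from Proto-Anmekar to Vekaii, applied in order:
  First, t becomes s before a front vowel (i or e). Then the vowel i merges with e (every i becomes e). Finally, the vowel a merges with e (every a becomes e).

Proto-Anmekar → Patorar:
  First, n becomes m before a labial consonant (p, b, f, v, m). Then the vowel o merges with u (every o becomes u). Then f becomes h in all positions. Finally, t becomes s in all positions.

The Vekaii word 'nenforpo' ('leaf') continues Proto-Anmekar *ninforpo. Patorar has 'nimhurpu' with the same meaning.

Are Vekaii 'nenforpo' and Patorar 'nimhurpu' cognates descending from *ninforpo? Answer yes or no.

Derive the expected Patorar reflex of *ninforpo:
Patorar: *ninforpo
  ninforpo → nimforpo   [nasal place assimilation]
  nimforpo → nimfurpu   [vowel merger]
  nimfurpu → nimhurpu   [unconditioned shift]
  nimhurpu (rule 4 does not apply)
  giving Patorar nimhurpu.
Patorar 'nimhurpu' matches the regular reflex exactly, so the pair is cognate.

yes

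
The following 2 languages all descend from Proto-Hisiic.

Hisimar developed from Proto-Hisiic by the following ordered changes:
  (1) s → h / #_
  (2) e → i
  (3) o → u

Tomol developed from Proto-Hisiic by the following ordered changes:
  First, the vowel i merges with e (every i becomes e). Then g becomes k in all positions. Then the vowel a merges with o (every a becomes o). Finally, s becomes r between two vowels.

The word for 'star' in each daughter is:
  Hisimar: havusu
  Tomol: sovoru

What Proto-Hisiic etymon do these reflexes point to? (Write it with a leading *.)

Position 2: Hisimar has a, Tomol has o. Hisimar preserves a here (none of its changes turn any other segment into a), so the proto-segment is *a.
Position 1: Hisimar has h, Tomol has s. Tomol preserves s here (none of its changes turn any other segment into s), so the proto-segment is *s.
This points to *savosu. Verify forward in each daughter:
Hisimar: *savosu
  savosu → havosu   [debuccalisation]
  havosu (rule 2 does not apply)
  havosu → havusu   [vowel merger]
  giving Hisimar havusu.
Tomol: *savosu
  savosu (rule 1 does not apply)
  savosu (rule 2 does not apply)
  savosu → sovosu   [vowel merger]
  sovosu → sovoru   [rhotacism]
  giving Tomol sovoru.
*savosu is the unique common source.

*savosu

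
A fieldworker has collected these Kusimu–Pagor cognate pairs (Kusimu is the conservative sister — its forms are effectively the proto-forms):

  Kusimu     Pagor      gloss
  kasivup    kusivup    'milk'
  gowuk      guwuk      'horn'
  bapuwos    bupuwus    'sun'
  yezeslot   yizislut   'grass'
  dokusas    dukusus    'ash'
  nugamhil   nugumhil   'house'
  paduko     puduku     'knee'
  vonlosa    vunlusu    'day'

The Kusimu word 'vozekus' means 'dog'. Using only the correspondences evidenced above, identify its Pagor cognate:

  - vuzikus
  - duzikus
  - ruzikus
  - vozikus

vuzikus

gowuk ~ guwuk, bapuwos ~ bupuwus — Kusimu o corresponds to Pagor u after a consonant, before a consonant other than r, m, n, p, b, f, v.
yezeslot ~ yizislut — Kusimu e corresponds to Pagor i after a consonant, before a consonant other than r, m, n, p, b, f, v.
Applying these to Kusimu 'vozekus':
  vozekus → vuzekus   (o→u after a consonant, before a consonant other than r, m, n, p, b, f, v)
  vuzekus → vuzikus   (e→i after a consonant, before a consonant other than r, m, n, p, b, f, v)
So the Pagor cognate is 'vuzikus'.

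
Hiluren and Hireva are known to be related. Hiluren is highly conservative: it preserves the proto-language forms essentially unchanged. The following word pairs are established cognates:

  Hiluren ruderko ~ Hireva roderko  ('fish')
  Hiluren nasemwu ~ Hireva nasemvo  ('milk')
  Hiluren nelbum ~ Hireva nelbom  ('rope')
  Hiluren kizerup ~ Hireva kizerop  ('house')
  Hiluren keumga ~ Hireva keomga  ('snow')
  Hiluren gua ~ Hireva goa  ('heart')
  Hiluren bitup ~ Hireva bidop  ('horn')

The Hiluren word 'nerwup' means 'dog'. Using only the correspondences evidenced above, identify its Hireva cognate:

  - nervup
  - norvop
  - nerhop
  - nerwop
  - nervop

nervop

nasemwu ~ nasemvo — Hiluren w corresponds to Hireva v after a consonant, before a back vowel.
kizerup ~ kizerop, bitup ~ bidop — Hiluren u corresponds to Hireva o after a consonant, before a labial obstruent.
Applying these to Hiluren 'nerwup':
  nerwup → nervup   (w→v after a consonant, before a back vowel)
  nervup → nervop   (u→o after a consonant, before a labial obstruent)
So the Hireva cognate is 'nervop'.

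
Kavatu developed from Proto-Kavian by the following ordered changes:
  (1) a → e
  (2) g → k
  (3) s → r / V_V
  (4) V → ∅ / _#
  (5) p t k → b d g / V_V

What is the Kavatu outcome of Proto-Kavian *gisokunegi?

kirogunek

Kavatu: start from *gisokunegi.
  rule 1: no change — gisokunegi
  rule 2 (unconditioned shift): gisokunegi → kisokuneki
  rule 3 (rhotacism): kisokuneki → kirokuneki
  rule 4 (apocope): kirokuneki → kirokunek
  rule 5 (intervocalic voicing): kirokunek → kirogunek
  ⇒ Kavatu kirogunek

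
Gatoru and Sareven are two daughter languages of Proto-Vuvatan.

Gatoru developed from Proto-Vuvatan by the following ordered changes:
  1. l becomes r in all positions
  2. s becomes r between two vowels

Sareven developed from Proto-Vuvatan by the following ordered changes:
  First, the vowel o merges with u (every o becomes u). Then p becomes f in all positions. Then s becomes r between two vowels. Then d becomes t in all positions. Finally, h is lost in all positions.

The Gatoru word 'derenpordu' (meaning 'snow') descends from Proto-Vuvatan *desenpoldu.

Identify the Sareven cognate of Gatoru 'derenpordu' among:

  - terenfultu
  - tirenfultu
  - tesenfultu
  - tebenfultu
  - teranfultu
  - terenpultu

terenfultu

Sareven: start from *desenpoldu.
  rule 1 (vowel merger): desenpoldu → desenpuldu
  rule 2 (unconditioned shift): desenpuldu → desenfuldu
  rule 3 (rhotacism): desenfuldu → derenfuldu
  rule 4 (unconditioned shift): derenfuldu → terenfultu
  rule 5: no change — terenfultu
  ⇒ Sareven terenfultu
Only 'terenfultu' matches the regular Sareven development of *desenpoldu.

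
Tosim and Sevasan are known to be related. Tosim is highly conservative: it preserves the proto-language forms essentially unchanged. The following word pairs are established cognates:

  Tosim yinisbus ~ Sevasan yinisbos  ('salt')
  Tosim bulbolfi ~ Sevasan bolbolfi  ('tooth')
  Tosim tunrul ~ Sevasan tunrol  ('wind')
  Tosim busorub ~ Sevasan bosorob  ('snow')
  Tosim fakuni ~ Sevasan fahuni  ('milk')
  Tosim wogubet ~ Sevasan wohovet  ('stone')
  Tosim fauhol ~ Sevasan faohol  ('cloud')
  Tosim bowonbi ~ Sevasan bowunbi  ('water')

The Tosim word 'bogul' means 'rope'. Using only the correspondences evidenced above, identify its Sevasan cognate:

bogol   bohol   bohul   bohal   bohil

wogubet ~ wohovet — Tosim g corresponds to Sevasan h between vowels (before a back vowel).
yinisbus ~ yinisbos, bulbolfi ~ bolbolfi — Tosim u corresponds to Sevasan o after a consonant, before a consonant other than r, m, n, p, b, f, v.
Applying these to Tosim 'bogul':
  bogul → bohul   (g→h between vowels (before a back vowel))
  bohul → bohol   (u→o after a consonant, before a consonant other than r, m, n, p, b, f, v)
So the Sevasan cognate is 'bohol'.

bohol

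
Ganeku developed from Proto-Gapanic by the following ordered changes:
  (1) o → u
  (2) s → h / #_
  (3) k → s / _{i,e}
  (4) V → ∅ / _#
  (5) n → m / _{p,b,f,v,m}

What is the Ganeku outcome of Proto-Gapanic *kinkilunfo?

sinsilumf

Ganeku: *kinkilunfo
  kinkilunfo → kinkilunfu   [vowel merger]
  kinkilunfu (rule 2 does not apply)
  kinkilunfu → sinsilunfu   [palatalisation]
  sinsilunfu → sinsilunf   [apocope]
  sinsilunf → sinsilumf   [nasal place assimilation]
  giving Ganeku sinsilumf.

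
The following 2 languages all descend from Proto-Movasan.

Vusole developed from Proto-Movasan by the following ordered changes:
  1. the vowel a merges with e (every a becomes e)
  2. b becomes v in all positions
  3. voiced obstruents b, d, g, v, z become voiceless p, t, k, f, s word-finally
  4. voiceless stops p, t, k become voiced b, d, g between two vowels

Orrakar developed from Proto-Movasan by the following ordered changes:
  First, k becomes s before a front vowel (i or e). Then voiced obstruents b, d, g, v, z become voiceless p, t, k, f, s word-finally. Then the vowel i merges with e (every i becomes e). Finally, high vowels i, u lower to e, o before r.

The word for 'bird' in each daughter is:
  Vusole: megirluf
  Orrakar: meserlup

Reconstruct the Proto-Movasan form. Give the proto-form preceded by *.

*mekirlub

Position 4: Vusole has i, Orrakar has e. Vusole preserves i here (none of its changes turn any other segment into i), so the proto-segment is *i.
Position 8: Vusole has f, Orrakar has p. Taking the neighbouring segments as reconstructed: Vusole f could go back to *b or *f or *v; Orrakar p could go back to *p or *b — the one source consistent with every daughter is *b.
Position 3: Vusole has g, Orrakar has s. Taking the neighbouring segments as reconstructed: Vusole g could go back to *k or *g; Orrakar s could go back to *k or *s — the one source consistent with every daughter is *k.
Verify the candidate proto-form against each daughter:
Vusole: *mekirlub > mekirluv > mekirluf > megirluf  (by unconditioned shift, final devoicing, intervocalic voicing)
Orrakar: start from *mekirlub.
  rule 1 (palatalisation): mekirlub → mesirlub
  rule 2 (final devoicing): mesirlub → mesirlup
  rule 3 (vowel merger): mesirlup → meserlup
  rule 4: no change — meserlup
  ⇒ Orrakar meserlup
Only *mekirlub yields all of Vusole megirluf, Orrakar meserlup.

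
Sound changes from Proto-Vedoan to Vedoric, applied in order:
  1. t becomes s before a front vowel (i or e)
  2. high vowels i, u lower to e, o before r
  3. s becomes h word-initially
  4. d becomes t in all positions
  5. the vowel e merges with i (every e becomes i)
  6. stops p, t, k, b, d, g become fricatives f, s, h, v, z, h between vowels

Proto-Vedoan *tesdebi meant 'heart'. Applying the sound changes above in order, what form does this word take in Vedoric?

histivi

Vedoric: *tesdebi
  tesdebi → sesdebi   [palatalisation]
  sesdebi (rule 2 does not apply)
  sesdebi → hesdebi   [debuccalisation]
  hesdebi → hestebi   [unconditioned shift]
  hestebi → histibi   [vowel merger]
  histibi → histivi   [intervocalic lenition]
  giving Vedoric histivi.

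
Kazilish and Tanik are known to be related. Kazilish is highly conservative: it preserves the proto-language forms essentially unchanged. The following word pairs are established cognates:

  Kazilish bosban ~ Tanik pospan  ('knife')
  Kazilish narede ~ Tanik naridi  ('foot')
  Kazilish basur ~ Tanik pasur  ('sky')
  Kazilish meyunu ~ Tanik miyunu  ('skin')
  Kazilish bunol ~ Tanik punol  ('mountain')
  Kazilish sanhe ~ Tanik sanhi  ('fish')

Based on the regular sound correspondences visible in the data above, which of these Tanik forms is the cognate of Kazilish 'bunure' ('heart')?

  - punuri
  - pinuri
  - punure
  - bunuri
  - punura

bunol ~ punol — Kazilish b corresponds to Tanik p word-initially before a back vowel.
narede ~ naridi, sanhe ~ sanhi — Kazilish e corresponds to Tanik i word-finally.
Applying these to Kazilish 'bunure':
  bunure → punure   (b→p word-initially before a back vowel)
  punure → punuri   (e→i word-finally)
So the Tanik cognate is 'punuri'.

punuri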